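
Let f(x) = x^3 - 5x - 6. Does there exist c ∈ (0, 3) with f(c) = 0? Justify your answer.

Yes, such a c exists.

f(0) = -6 and f(3) = 6, which have opposite signs.
As a polynomial, f is continuous on every closed interval.
The Intermediate Value Theorem then guarantees some c ∈ (0, 3) with f(c) = 0.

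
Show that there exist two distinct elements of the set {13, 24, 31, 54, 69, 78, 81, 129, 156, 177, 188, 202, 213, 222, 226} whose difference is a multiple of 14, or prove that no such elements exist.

13 mod 14 = 13 and 69 mod 14 = 13, so 69 − 13 = 56 = 4·14.

13 and 69 are such a pair.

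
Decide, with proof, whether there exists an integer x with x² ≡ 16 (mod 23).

x = 4

Take x = 4. Then 4² = 16, and since 0 ≤ 16 < 23 this is already reduced: 4² ≡ 16 (mod 23).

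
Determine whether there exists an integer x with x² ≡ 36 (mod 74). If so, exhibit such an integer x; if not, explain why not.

x = 6

Take x = 6. Then 6² = 36, and since 0 ≤ 36 < 74 this is already reduced: 6² ≡ 36 (mod 74).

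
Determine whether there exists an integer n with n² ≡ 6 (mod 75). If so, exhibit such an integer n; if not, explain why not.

n = 9 works: 9² = 81, and 81 − 6 = 75 = 1·75.

n = 9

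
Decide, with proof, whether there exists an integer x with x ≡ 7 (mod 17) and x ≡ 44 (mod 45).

x = 449

The moduli 17 and 45 are coprime, so by the Chinese Remainder Theorem a unique solution modulo 765 exists.
Any solution of the first congruence is x = 7 + 17t; substituting into the second, 17t ≡ 44 − 7 ≡ 37 (mod 45).
To invert 17 modulo 45: 45 = 2·17 + 11, 17 = 1·11 + 6, 11 = 1·6 + 5, 6 = 1·5 + 1, 5 = 5·1 + 0, and unwinding, 1 = 6 − 1·5 = 6 − (11 − 1·6) = −11 + 2·6 = −11 + 2·(17 − 1·11) = 2·17 − 3·11 = 2·17 − 3·(45 − 2·17) = −3·45 + 8·17. Thus 17⁻¹ ≡ 8 (mod 45).
Multiplying by 8: t ≡ 8·37 = 296 ≡ 26 (mod 45).
Taking t = 26 gives x = 7 + 17·26 = 449.
Verify: 449 = 26·17 + 7 and 449 = 9·45 + 44. ✓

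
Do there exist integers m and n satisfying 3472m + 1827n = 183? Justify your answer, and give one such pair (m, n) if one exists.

No such integers exist.

gcd(3472, 1827) = 7, so every integer of the form 3472m + 1827n is a multiple of 7.
However 183 leaves remainder 1 on division by 7.
Therefore 3472m + 1827n = 183 has no solution in integers.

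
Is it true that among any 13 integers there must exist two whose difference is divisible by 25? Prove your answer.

No, the set {76, 77, 78, 79, 80, 81, 82, 83, 84, 85, 86, 87, 88} is a counterexample.

Consider the 13 integers 76, 77, …, 88. They lie in distinct residue classes modulo 25, since 13 ≤ 25.
The differences between them range over 1, …, 12, none of which is divisible by 25.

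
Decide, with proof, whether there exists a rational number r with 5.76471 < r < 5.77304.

r = 75/13

Look for a denominator N such that an integer falls strictly between N·5.76471 and N·5.77304. N = 13 works: 13·5.76471 = 74.94123 < 75 < 75.04952 = 13·5.77304.
Hence 75/13 is a rational number with 5.76471 < 75/13 < 5.77304.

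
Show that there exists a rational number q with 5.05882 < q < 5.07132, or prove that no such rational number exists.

q = 76/15

Look for a denominator N such that an integer falls strictly between N·5.05882 and N·5.07132. N = 15 works: 15·5.05882 = 75.88230 < 76 < 76.06980 = 15·5.07132.
Hence 76/15 is a rational number with 5.05882 < 76/15 < 5.07132.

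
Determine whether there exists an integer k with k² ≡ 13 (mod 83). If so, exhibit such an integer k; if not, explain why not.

No, no such integer exists.

83 is prime, so by Euler's criterion 13 is a square mod 83 iff 13^((83−1)/2) = 13^41 ≡ 1 (mod 83).
Squaring successively (mod 83): 13^2 = 169 ≡ 3; 13^4 ≡ 3² = 9 ≡ 9; 13^8 ≡ 9² = 81 ≡ 81; 13^16 ≡ 81² = 6561 ≡ 4; 13^32 ≡ 4² = 16 ≡ 16.
Since 41 = 32 + 8 + 1, 13^41 ≡ 16 · 81 · 13; multiplying out mod 83: 16·81 = 1296 ≡ 51, then 51·13 = 663 ≡ 82. Thus 13^41 ≡ 82 ≡ −1 (mod 83).
By Euler's criterion 13 is a quadratic non-residue mod 83: no k satisfies k² ≡ 13 (mod 83).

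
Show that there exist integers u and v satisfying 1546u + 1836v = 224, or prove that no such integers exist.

u = 626, v = -527

Every value of 1546u + 1836v is a multiple of gcd(1546, 1836) = 2; since 2 ∣ 224, solutions exist.
Dividing through by 2 reduces the equation to 773u + 918v = 112.
Run the Euclidean algorithm on 918 and 773: 918 = 1·773 + 145, 773 = 5·145 + 48, 145 = 3·48 + 1, 48 = 48·1 + 0.
Unwinding: 1 = 145 − 3·48 = 145 − 3·(773 − 5·145) = −3·773 + 16·145 = −3·773 + 16·(918 − 1·773) = 16·918 − 19·773, i.e. 773·(-19) + 918·16 = 1.
Multiplying through by 112: u = (-19)·112 = -2128, v = 16·112 = 1792 is a solution.
Shifting by a multiple of (918, −773) keeps it a solution: u = -2128 + 3·918 = 626, v = 1792 − 3·773 = -527.
Indeed 1546·626 + 1836·(-527) = 967796 − 967572 = 224.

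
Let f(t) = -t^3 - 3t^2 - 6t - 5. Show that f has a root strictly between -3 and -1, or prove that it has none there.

Yes, f has a root in the interval.

f(-3) = 13 and f(-1) = -1, which have opposite signs.
Since f is a polynomial it is continuous on [-3, -1].
By the Intermediate Value Theorem f must vanish at some point of (-3, -1).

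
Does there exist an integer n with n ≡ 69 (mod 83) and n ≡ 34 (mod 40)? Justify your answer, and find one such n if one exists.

The moduli 83 and 40 are coprime, so by the Chinese Remainder Theorem a unique solution modulo 3320 exists.
Any solution of the first congruence is n = 69 + 83t; substituting into the second, 83t ≡ 34 − 69 ≡ 5 (mod 40).
83 ≡ 3 (mod 40), so this reads 3t ≡ 5 (mod 40). Since 3·27 = 81 = 2·40 + 1, the inverse of 3 mod 40 is 27.
Therefore t ≡ 27·5 = 135 ≡ 15 (mod 40).
With t = 15: n = 69 + 83·15 = 1314.
Verify: 1314 = 15·83 + 69 and 1314 = 32·40 + 34. ✓

n = 1314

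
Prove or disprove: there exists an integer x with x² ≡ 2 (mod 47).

x = 7

x = 7 works: 7² = 49, and 49 − 2 = 47 = 1·47.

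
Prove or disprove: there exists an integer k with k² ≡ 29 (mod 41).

There is no such integer.

41 is prime, so by Euler's criterion 29 is a square mod 41 iff 29^((41−1)/2) = 29^20 ≡ 1 (mod 41).
Squaring successively (mod 41): 29^2 = 841 ≡ 21; 29^4 ≡ 21² = 441 ≡ 31; 29^8 ≡ 31² = 961 ≡ 18; 29^16 ≡ 18² = 324 ≡ 37.
Since 20 = 16 + 4, 29^20 ≡ 37 · 31; multiplying out mod 41: 37·31 = 1147 ≡ 40. Thus 29^20 ≡ 40 ≡ −1 (mod 41).
By Euler's criterion 29 is a quadratic non-residue mod 41: no k satisfies k² ≡ 29 (mod 41).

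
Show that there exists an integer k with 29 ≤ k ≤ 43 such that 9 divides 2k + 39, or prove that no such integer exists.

At k = 29 the value 97 is not a multiple of 9. Try k = 30: 2·30 + 39 = 99 = 11·9, which is divisible by 9.

k = 30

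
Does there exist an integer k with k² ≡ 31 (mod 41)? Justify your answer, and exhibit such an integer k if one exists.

k = 20

Take k = 20. Then 20² = 400 = 9·41 + 31, so 20² ≡ 31 (mod 41).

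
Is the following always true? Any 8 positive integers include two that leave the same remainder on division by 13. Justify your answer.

No, the set {49, 50, 51, 52, 53, 54, 55, 56} is a counterexample.

Take the 8 consecutive integers 49, 50, …, 56: their residues mod 13 are all distinct because 8 ≤ 13.
So no two of them leave the same remainder on division by 13; the claim fails for this set.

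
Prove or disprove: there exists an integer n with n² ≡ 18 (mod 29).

There is no such integer.

29 is prime, so by Euler's criterion 18 is a square mod 29 iff 18^((29−1)/2) = 18^14 ≡ 1 (mod 29).
Repeated squaring mod 29: 18^2 = 324 ≡ 5; 18^4 ≡ 5² = 25 ≡ 25; 18^8 ≡ 25² = 625 ≡ 16.
Since 14 = 8 + 4 + 2, 18^14 ≡ 16 · 25 · 5; multiplying out mod 29: 16·25 = 400 ≡ 23, then 23·5 = 115 ≡ 28. Thus 18^14 ≡ 28 ≡ −1 (mod 29).
By Euler's criterion 18 is a quadratic non-residue mod 29: no n satisfies n² ≡ 18 (mod 29).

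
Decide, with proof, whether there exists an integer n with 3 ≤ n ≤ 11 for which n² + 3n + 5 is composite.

n = 5

At n = 5: 5² + 3·5 + 5 = 45 = 3·15, which is composite.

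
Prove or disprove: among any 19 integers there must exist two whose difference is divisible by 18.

Yes, this is always true.

Each integer lies in one of the 18 residue classes modulo 18.
Placing 19 integers into 18 classes, some class receives at least two — say a and b.
Then a ≡ b (mod 18), i.e. 18 ∣ (a − b).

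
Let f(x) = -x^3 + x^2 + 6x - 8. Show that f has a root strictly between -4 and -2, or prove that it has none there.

f(-4) = 48 and f(-2) = -8, which have opposite signs.
f is continuous everywhere (it is a polynomial), in particular on [-4, -2].
By the Intermediate Value Theorem f must vanish at some point of (-4, -2).

Yes, f has a root in the interval.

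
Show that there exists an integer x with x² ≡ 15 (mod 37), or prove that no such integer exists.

There is no such integer.

Apply Euler's criterion with the prime 37: 15 is a quadratic residue iff 15^18 ≡ 1 (mod 37), and a non-residue iff it is ≡ −1.
Squaring successively (mod 37): 15^2 = 225 ≡ 3; 15^4 ≡ 3² = 9 ≡ 9; 15^8 ≡ 9² = 81 ≡ 7; 15^16 ≡ 7² = 49 ≡ 12.
Since 18 = 16 + 2, 15^18 ≡ 12 · 3; multiplying out mod 37: 12·3 = 36 ≡ 36. Thus 15^18 ≡ 36 ≡ −1 (mod 37).
By Euler's criterion 15 is a quadratic non-residue mod 37: no x satisfies x² ≡ 15 (mod 37).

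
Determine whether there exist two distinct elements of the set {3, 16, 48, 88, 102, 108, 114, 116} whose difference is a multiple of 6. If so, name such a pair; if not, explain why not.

16 and 88 are such a pair.

16 mod 6 = 4 and 88 mod 6 = 4, so 88 − 16 = 72 = 12·6.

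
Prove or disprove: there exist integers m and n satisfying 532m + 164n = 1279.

No, no such integers exist.

gcd(532, 164) = 4, so every integer of the form 532m + 164n is a multiple of 4.
However 1279 leaves remainder 3 on division by 4.
Hence no integers m, n satisfy the equation.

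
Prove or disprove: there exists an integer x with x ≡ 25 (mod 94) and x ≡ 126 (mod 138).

No, no such integer exists.

Reduce both congruences modulo 2, which divides 94 and 138: they say x ≡ 25 (mod 2) and x ≡ 126 (mod 2).
But 25 mod 2 = 1 while 126 mod 2 = 0, a contradiction.
So no integer satisfies both congruences.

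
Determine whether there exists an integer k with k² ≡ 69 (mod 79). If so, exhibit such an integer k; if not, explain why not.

No, no such integer exists.

Apply Euler's criterion with the prime 79: 69 is a quadratic residue iff 69^39 ≡ 1 (mod 79), and a non-residue iff it is ≡ −1.
Repeated squaring mod 79: 69^2 = 4761 ≡ 21; 69^4 ≡ 21² = 441 ≡ 46; 69^8 ≡ 46² = 2116 ≡ 62; 69^16 ≡ 62² = 3844 ≡ 52; 69^32 ≡ 52² = 2704 ≡ 18.
Since 39 = 32 + 4 + 2 + 1, 69^39 ≡ 18 · 46 · 21 · 69; multiplying out mod 79: 18·46 = 828 ≡ 38, then 38·21 = 798 ≡ 8, then 8·69 = 552 ≡ 78. Thus 69^39 ≡ 78 ≡ −1 (mod 79).
By Euler's criterion 69 is a quadratic non-residue mod 79: no k satisfies k² ≡ 69 (mod 79).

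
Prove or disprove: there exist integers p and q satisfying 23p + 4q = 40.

p = 0, q = 10

23 and 4 are coprime, so 23p + 4q ranges over all of ℤ.
Euclidean algorithm: 23 = 5·4 + 3, 4 = 1·3 + 1, 3 = 3·1 + 0.
Unwinding: 1 = 4 − 1·3 = 4 − (23 − 5·4) = −23 + 6·4, i.e. 23·(-1) + 4·6 = 1.
Scaling by 40 gives the particular solution (p, q) = (-40, 240).
Adding 10·4 to p and subtracting 10·23 from q gives the tidier solution (0, 10).
Check: 23·0 + 4·10 = 0 + 40 = 40. ✓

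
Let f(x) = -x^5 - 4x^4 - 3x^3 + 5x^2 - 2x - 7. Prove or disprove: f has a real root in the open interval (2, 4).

No.

The endpoint values f(2) = -111 and f(4) = -2175 are both negative. Claim: f(x) < 0 for every x in (2, 4).
Shift to the endpoint 2: with x = 2 + u (0 < u < 2), one computes f(2 + u) = -u^5 - 14u^4 - 75u^3 - 189u^2 - 226u - 111.
All 6 nonzero coefficients of this polynomial in u are negative; hence for u > 0 the value is a sum of negative terms (the constant -111 among them).
Therefore f(x) < 0 throughout (2, 4), and f has no zero there.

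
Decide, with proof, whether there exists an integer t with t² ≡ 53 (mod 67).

No, no such integer exists.

Apply Euler's criterion with the prime 67: 53 is a quadratic residue iff 53^33 ≡ 1 (mod 67), and a non-residue iff it is ≡ −1.
Repeated squaring mod 67: 53^2 = 2809 ≡ 62; 53^4 ≡ 62² = 3844 ≡ 25; 53^8 ≡ 25² = 625 ≡ 22; 53^16 ≡ 22² = 484 ≡ 15; 53^32 ≡ 15² = 225 ≡ 24.
Since 33 = 32 + 1, 53^33 ≡ 24 · 53; multiplying out mod 67: 24·53 = 1272 ≡ 66. Thus 53^33 ≡ 66 ≡ −1 (mod 67).
The value −1 means 53 is a non-residue modulo 67, so t² ≡ 53 (mod 67) is impossible.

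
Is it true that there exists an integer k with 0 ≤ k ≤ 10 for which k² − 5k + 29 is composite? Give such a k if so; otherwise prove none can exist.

k = 9

At k = 9: 9² − 5·9 + 29 = 65 = 5·13, which is composite.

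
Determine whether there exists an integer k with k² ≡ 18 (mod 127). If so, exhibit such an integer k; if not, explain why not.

k = 48

Take k = 48. Then 48² = 2304 = 18·127 + 18, so 48² ≡ 18 (mod 127).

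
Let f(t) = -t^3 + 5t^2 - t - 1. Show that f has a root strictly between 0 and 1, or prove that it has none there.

Such a root exists.

f(0) = -1 and f(1) = 2, which have opposite signs.
f is continuous everywhere (it is a polynomial), in particular on [0, 1].
By the Intermediate Value Theorem f must vanish at some point of (0, 1).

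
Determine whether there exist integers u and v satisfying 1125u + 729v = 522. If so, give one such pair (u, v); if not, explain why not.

Every value of 1125u + 729v is a multiple of gcd(1125, 729) = 9; since 9 ∣ 522, solutions exist.
Dividing through by 9 reduces the equation to 125u + 81v = 58.
Dividing repeatedly: 125 = 1·81 + 44, 81 = 1·44 + 37, 44 = 1·37 + 7, 37 = 5·7 + 2, 7 = 3·2 + 1, 2 = 2·1 + 0.
Unwinding: 1 = 7 − 3·2 = 7 − 3·(37 − 5·7) = −3·37 + 16·7 = −3·37 + 16·(44 − 1·37) = 16·44 − 19·37 = 16·44 − 19·(81 − 1·44) = −19·81 + 35·44 = −19·81 + 35·(125 − 1·81) = 35·125 − 54·81, i.e. 125·35 + 81·(-54) = 1.
Multiplying through by 58: u = 35·58 = 2030, v = (-54)·58 = -3132 is a solution.
The general solution is u = 2030 + 81k, v = -3132 − 125k; taking k = -25 gives the smaller pair u = 5, v = -7.
Check: 1125·5 + 729·(-7) = 5625 − 5103 = 522. ✓

u = 5, v = -7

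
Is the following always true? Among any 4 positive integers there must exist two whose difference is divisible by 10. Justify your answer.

Take the 4 consecutive integers 44, 45, 46, 47: their residues mod 10 are all distinct because 4 ≤ 10.
Any two of them differ by at most 3 < 10 and by at least 1, so no difference is a multiple of 10.

No, the set {44, 45, 46, 47} is a counterexample.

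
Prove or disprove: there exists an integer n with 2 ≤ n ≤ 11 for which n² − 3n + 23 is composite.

At n = 8: 8² − 3·8 + 23 = 63 = 3·21, which is composite.

n = 8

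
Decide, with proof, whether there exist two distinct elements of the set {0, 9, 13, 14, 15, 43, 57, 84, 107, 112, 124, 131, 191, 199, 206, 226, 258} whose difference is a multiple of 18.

Reduce each element modulo 18: 0↦0, 9↦9, 13↦13, 14↦14, 15↦15, 43↦7, 57↦3, 84↦12, 107↦17, 112↦4, 124↦16, 131↦5, 191↦11, 199↦1, 206↦8, 226↦10, 258↦6.
These 17 residues are pairwise different, hence no difference of two elements is divisible by 18.

There is no such pair.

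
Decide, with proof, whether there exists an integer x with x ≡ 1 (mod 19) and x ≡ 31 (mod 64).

Since 19 and 64 share no common factor, CRT says the pair of congruences has a solution (unique mod 1216).
Write x = 1 + 19t and require 1 + 19t ≡ 31 (mod 64), i.e. 19t ≡ 30 (mod 64).
To invert 19 modulo 64: 64 = 3·19 + 7, 19 = 2·7 + 5, 7 = 1·5 + 2, 5 = 2·2 + 1, 2 = 2·1 + 0, and unwinding, 1 = 5 − 2·2 = 5 − 2·(7 − 1·5) = −2·7 + 3·5 = −2·7 + 3·(19 − 2·7) = 3·19 − 8·7 = 3·19 − 8·(64 − 3·19) = −8·64 + 27·19. Thus 19⁻¹ ≡ 27 (mod 64).
Multiplying by 27: t ≡ 27·30 = 810 ≡ 42 (mod 64).
Taking t = 42 gives x = 1 + 19·42 = 799.
Indeed 799 ≡ 1 (mod 19) and 799 ≡ 31 (mod 64).

x = 799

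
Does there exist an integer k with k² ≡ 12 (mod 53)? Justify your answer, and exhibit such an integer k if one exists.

No, no such integer exists.

Apply Euler's criterion with the prime 53: 12 is a quadratic residue iff 12^26 ≡ 1 (mod 53), and a non-residue iff it is ≡ −1.
Squaring successively (mod 53): 12^2 = 144 ≡ 38; 12^4 ≡ 38² = 1444 ≡ 13; 12^8 ≡ 13² = 169 ≡ 10; 12^16 ≡ 10² = 100 ≡ 47.
Since 26 = 16 + 8 + 2, 12^26 ≡ 47 · 10 · 38; multiplying out mod 53: 47·10 = 470 ≡ 46, then 46·38 = 1748 ≡ 52. Thus 12^26 ≡ 52 ≡ −1 (mod 53).
By Euler's criterion 12 is a quadratic non-residue mod 53: no k satisfies k² ≡ 12 (mod 53).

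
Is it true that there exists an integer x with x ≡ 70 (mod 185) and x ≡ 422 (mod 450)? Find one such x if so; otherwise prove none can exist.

Both moduli are multiples of 5 = gcd(185, 450), so any solution would satisfy x ≡ 70 and x ≡ 422 modulo 5 simultaneously.
These are incompatible: 70 − 422 = -352 is not divisible by 5.
Hence the system has no solution.

No such integer exists.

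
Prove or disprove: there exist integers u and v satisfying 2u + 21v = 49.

Since gcd(2, 21) = 1, every integer is an integer combination of 2 and 21.
Dividing repeatedly: 21 = 10·2 + 1, 2 = 2·1 + 0.
Back-substituting, 1 = 21 − 10·2; that is, 2·(-10) + 21·1 = 1.
Times 49: 2·(-490) + 21·49 = 49, so (-490, 49) solves it.
Shifting by a multiple of (21, −2) keeps it a solution: u = -490 + 24·21 = 14, v = 49 − 24·2 = 1.
Check: 2·14 + 21·1 = 28 + 21 = 49. ✓

u = 14, v = 1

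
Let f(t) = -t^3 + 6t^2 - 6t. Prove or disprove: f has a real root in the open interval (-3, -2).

f(-3) = 99 and f(-2) = 44, both positive, so a sign-change argument is unavailable; we show f keeps this sign on the whole interval.
Substitute t = -2 − u, where 0 < u < 1 on the interval. Expanding, f(-2 − u) = u^3 + 12u^2 + 42u + 44.
All 4 nonzero coefficients of this polynomial in u are positive; hence for u > 0 the value is a sum of positive terms (the constant 44 among them).
So f is strictly positive on (-3, -2); no root exists in the interval.

f has no root in that interval.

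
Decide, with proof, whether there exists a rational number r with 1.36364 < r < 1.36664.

r = 56/41

Look for a denominator N such that an integer falls strictly between N·1.36364 and N·1.36664. N = 41 works: 41·1.36364 = 55.90924 < 56 < 56.03224 = 41·1.36664.
Dividing back, 1.36364 < 56/41 < 1.36664, and 56/41 is rational.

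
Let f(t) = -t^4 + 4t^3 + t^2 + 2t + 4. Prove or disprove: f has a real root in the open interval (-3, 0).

f(-3) = -182 and f(0) = 4, which have opposite signs.
Since f is a polynomial it is continuous on [-3, 0].
By the Intermediate Value Theorem, f takes the value 0 somewhere in the open interval.

Such a root exists.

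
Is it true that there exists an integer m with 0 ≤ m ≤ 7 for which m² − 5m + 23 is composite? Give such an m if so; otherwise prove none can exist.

No such integer m in that range exists.

The values for m = 0, 1, …, 7 are 23, 19, 17, 17, 19, 23, 29, 37, and each of these is prime.
So no value in the range makes the expression composite.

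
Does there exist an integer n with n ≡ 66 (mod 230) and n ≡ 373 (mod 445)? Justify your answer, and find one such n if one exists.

There is no such integer.

gcd(230, 445) = 5. If n ≡ 66 (mod 230) and n ≡ 373 (mod 445), then n ≡ 66 (mod 5) and n ≡ 373 (mod 5).
But 66 mod 5 = 1 while 373 mod 5 = 3, a contradiction.
Hence the system has no solution.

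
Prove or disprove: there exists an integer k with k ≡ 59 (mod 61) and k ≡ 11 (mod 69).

The moduli 61 and 69 are coprime, so by the Chinese Remainder Theorem a unique solution modulo 4209 exists.
Write k = 59 + 61t and require 59 + 61t ≡ 11 (mod 69), i.e. 61t ≡ 21 (mod 69).
Since 61·43 = 2623 = 38·69 + 1, the inverse of 61 mod 69 is 43.
Therefore t ≡ 43·21 = 903 ≡ 6 (mod 69).
Taking t = 6 gives k = 59 + 61·6 = 425.
Check: 425 mod 61 = 59, 425 mod 69 = 11. ✓

k = 425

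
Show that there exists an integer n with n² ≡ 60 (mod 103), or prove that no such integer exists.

n = 36

n = 36 works: 36² = 1296, and 1296 − 60 = 1236 = 12·103.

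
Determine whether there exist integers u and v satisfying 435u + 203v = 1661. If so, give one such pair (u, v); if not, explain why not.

No, no such integers exist.

Any value of 435u + 203v is a multiple of gcd(435, 203) = 29.
However 1661 leaves remainder 8 on division by 29.
Therefore 435u + 203v = 1661 has no solution in integers.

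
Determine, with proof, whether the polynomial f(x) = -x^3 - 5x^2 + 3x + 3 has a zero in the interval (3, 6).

The endpoint values f(3) = -60 and f(6) = -375 are both negative. Claim: f(x) < 0 for every x in (3, 6).
Shift to the endpoint 3: with x = 3 + u (0 < u < 3), one computes f(3 + u) = -u^3 - 14u^2 - 54u - 60.
The nonzero coefficients here are all negative, so for u > 0 every term is negative (or zero), and the constant term -60 is strictly negative.
So f is strictly negative on (3, 6); no root exists in the interval.

No.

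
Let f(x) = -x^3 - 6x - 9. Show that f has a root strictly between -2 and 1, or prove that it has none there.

Yes, f has a root in the interval.

f(-2) = 11 and f(1) = -16, which have opposite signs.
As a polynomial, f is continuous on every closed interval.
By the Intermediate Value Theorem f must vanish at some point of (-2, 1).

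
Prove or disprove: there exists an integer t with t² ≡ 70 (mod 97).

t = 19

Take t = 19. Then 19² = 361 = 3·97 + 70, so 19² ≡ 70 (mod 97).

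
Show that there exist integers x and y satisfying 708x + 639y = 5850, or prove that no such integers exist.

gcd(708, 639) = 3, and 3 divides 5850, so integer solutions exist.
Dividing through by 3 reduces the equation to 236x + 213y = 1950.
Run the Euclidean algorithm on 236 and 213: 236 = 1·213 + 23, 213 = 9·23 + 6, 23 = 3·6 + 5, 6 = 1·5 + 1, 5 = 5·1 + 0.
Unwinding: 1 = 6 − 1·5 = 6 − (23 − 3·6) = −23 + 4·6 = −23 + 4·(213 − 9·23) = 4·213 − 37·23 = 4·213 − 37·(236 − 1·213) = −37·236 + 41·213, i.e. 236·(-37) + 213·41 = 1.
Multiplying through by 1950: x = (-37)·1950 = -72150, y = 41·1950 = 79950 is a solution.
Shifting by a multiple of (213, −236) keeps it a solution: x = -72150 + 339·213 = 57, y = 79950 − 339·236 = -54.
Indeed 708·57 + 639·(-54) = 40356 − 34506 = 5850.

x = 57, y = -54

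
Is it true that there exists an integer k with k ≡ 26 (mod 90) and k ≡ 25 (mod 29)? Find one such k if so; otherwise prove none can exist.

k = 1736

gcd(90, 29) = 1, so the Chinese Remainder Theorem guarantees exactly one residue class mod 2610 satisfying both.
Any solution of the first congruence is k = 26 + 90t; substituting into the second, 90t ≡ 25 − 26 ≡ 28 (mod 29).
90 ≡ 3 (mod 29), so this reads 3t ≡ 28 (mod 29). Invert 3 mod 29 by the Euclidean algorithm: 29 = 9·3 + 2, 3 = 1·2 + 1, 2 = 2·1 + 0; back-substituting, 1 = 3 − 1·2 = 3 − (29 − 9·3) = −29 + 10·3. Hence 3·10 ≡ 1, so 3⁻¹ ≡ 10 (mod 29).
Multiplying by 10: t ≡ 10·28 = 280 ≡ 19 (mod 29).
Taking t = 19 gives k = 26 + 90·19 = 1736.
Verify: 1736 = 19·90 + 26 and 1736 = 59·29 + 25. ✓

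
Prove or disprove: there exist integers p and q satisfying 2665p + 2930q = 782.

Both 2665 and 2930 are divisible by gcd(2665, 2930) = 5, hence so is any combination 2665p + 2930q.
But 782 = 5·156 + 2, so 5 ∤ 782.
Therefore 2665p + 2930q = 782 has no solution in integers.

No, no such integers exist.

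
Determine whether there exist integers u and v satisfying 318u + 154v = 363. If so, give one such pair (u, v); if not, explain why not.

gcd(318, 154) = 2, so every integer of the form 318u + 154v is a multiple of 2.
However 363 leaves remainder 1 on division by 2.
So the equation is unsolvable over ℤ.

No, no such integers exist.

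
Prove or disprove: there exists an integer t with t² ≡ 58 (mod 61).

t = 34 works: 34² = 1156, and 1156 − 58 = 1098 = 18·61.

t = 34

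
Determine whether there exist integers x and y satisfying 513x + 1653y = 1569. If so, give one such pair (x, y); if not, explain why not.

Both 513 and 1653 are divisible by gcd(513, 1653) = 57, hence so is any combination 513x + 1653y.
However 1569 leaves remainder 30 on division by 57.
Hence no integers x, y satisfy the equation.

No, no such integers exist.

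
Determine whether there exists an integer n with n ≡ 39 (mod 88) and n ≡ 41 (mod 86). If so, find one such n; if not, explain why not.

n = 127

The moduli are not coprime: gcd(88, 86) = 2. Compatibility requires 2 ∣ (41 − 39) = 2, which holds, so solutions exist.
List candidates n ≡ 39 (mod 88): 39, 127. Modulo 86 these are 39, 41; 127 gives 41 as required.
Check: 127 mod 88 = 39, 127 mod 86 = 41. ✓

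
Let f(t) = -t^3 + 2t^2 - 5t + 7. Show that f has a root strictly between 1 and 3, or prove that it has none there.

Such a root exists.

f(1) = 3 and f(3) = -17, which have opposite signs.
f is continuous everywhere (it is a polynomial), in particular on [1, 3].
By the Intermediate Value Theorem f must vanish at some point of (1, 3).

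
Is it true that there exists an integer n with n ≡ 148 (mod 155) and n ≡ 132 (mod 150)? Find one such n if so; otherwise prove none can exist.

No such integer exists.

Both moduli are multiples of 5 = gcd(155, 150), so any solution would satisfy n ≡ 148 and n ≡ 132 modulo 5 simultaneously.
But 148 mod 5 = 3 while 132 mod 5 = 2, a contradiction.
Therefore no such n exists.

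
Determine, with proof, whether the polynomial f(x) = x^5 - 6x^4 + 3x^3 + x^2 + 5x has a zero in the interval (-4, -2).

f(-4) = -2756 and f(-2) = -158, both negative, so a sign-change argument is unavailable; we show f keeps this sign on the whole interval.
Shift to the endpoint -2: with x = -2 − u (0 < u < 2), one computes f(-2 − u) = -u^5 - 16u^4 - 91u^3 - 241u^2 - 309u - 158.
All 6 nonzero coefficients of this polynomial in u are negative; hence for u > 0 the value is a sum of negative terms (the constant -158 among them).
Therefore f(x) < 0 throughout (-4, -2), and f has no zero there.

No.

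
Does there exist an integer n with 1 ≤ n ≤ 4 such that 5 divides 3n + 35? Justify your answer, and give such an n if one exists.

At n = 1, 3·1 + 35 = 38 ≡ 3 (mod 5), and each step in n adds 3, giving residues 3, 1, 4, 2 for n = 1, 2, 3, 4.
The residue 0 does not occur, so no n in [1, 4] makes 3n + 35 a multiple of 5.

There is no such integer n in that range.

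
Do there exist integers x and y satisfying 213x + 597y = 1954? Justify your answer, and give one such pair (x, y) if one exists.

gcd(213, 597) = 3, so every integer of the form 213x + 597y is a multiple of 3.
However 1954 leaves remainder 1 on division by 3.
Therefore 213x + 597y = 1954 has no solution in integers.

There are no such integers.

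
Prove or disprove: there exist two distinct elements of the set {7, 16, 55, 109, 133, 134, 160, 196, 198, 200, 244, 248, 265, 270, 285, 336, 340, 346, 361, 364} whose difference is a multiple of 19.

Yes: 16 and 244.

Both 16 and 244 leave remainder 16 on division by 19; their difference 228 = 12·19 is a multiple of 19.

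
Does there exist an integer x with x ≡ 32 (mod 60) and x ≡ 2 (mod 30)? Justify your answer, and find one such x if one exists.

Here gcd(60, 30) = 30, and both 32 and 2 leave remainder 2 mod 30, so the system is consistent.
The smallest candidate x = 32 works directly: 32 ≡ 2 (mod 30).
Indeed 32 ≡ 32 (mod 60) and 32 ≡ 2 (mod 30).

x = 32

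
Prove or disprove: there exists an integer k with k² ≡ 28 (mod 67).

Apply Euler's criterion with the prime 67: 28 is a quadratic residue iff 28^33 ≡ 1 (mod 67), and a non-residue iff it is ≡ −1.
Squaring successively (mod 67): 28^2 = 784 ≡ 47; 28^4 ≡ 47² = 2209 ≡ 65; 28^8 ≡ 65² = 4225 ≡ 4; 28^16 ≡ 4² = 16 ≡ 16; 28^32 ≡ 16² = 256 ≡ 55.
Since 33 = 32 + 1, 28^33 ≡ 55 · 28; multiplying out mod 67: 55·28 = 1540 ≡ 66. Thus 28^33 ≡ 66 ≡ −1 (mod 67).
By Euler's criterion 28 is a quadratic non-residue mod 67: no k satisfies k² ≡ 28 (mod 67).

No such integer exists.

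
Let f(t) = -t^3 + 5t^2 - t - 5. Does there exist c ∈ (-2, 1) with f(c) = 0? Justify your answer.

f(-2) = 25 and f(1) = -2, which have opposite signs.
Since f is a polynomial it is continuous on [-2, 1].
By the Intermediate Value Theorem f must vanish at some point of (-2, 1).

Yes, f has a root in the interval.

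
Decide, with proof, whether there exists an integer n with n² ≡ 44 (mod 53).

n = 16

Take n = 16. Then 16² = 256 = 4·53 + 44, so 16² ≡ 44 (mod 53).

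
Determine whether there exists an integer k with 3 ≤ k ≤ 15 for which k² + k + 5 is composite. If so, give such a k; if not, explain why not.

k = 13

At k = 13: 13² + 13 + 5 = 187 = 11·17, which is composite.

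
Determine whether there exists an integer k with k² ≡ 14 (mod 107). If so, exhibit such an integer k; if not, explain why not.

k = 11

Take k = 11. Then 11² = 121 = 1·107 + 14, so 11² ≡ 14 (mod 107).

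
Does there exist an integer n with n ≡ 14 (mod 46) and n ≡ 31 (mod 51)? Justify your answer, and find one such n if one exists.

n = 796

The moduli 46 and 51 are coprime, so by the Chinese Remainder Theorem a unique solution modulo 2346 exists.
Any solution of the first congruence is n = 14 + 46t; substituting into the second, 46t ≡ 31 − 14 ≡ 17 (mod 51).
Note 46·10 = 460 ≡ 1 (mod 51) (as 460 − 1 = 9·51), so 46⁻¹ ≡ 10.
Multiplying by 10: t ≡ 10·17 = 170 ≡ 17 (mod 51).
With t = 17: n = 14 + 46·17 = 796.
Check: 796 mod 46 = 14, 796 mod 51 = 31. ✓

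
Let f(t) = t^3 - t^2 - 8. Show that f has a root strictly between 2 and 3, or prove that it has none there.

f(2) = -4 and f(3) = 10, which have opposite signs.
As a polynomial, f is continuous on every closed interval.
By the Intermediate Value Theorem, f takes the value 0 somewhere in the open interval.

Such a root exists.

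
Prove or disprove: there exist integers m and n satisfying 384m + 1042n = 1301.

No, no such integers exist.

gcd(384, 1042) = 2, so every integer of the form 384m + 1042n is a multiple of 2.
But 1301 is not a multiple of 2 (it leaves remainder 1).
Therefore 384m + 1042n = 1301 has no solution in integers.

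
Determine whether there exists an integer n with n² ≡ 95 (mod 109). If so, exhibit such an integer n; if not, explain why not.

No, no such integer exists.

109 is prime, so by Euler's criterion 95 is a square mod 109 iff 95^((109−1)/2) = 95^54 ≡ 1 (mod 109).
Squaring successively (mod 109): 95^2 = 9025 ≡ 87; 95^4 ≡ 87² = 7569 ≡ 48; 95^8 ≡ 48² = 2304 ≡ 15; 95^16 ≡ 15² = 225 ≡ 7; 95^32 ≡ 7² = 49 ≡ 49.
Since 54 = 32 + 16 + 4 + 2, 95^54 ≡ 49 · 7 · 48 · 87; multiplying out mod 109: 49·7 = 343 ≡ 16, then 16·48 = 768 ≡ 5, then 5·87 = 435 ≡ 108. Thus 95^54 ≡ 108 ≡ −1 (mod 109).
The value −1 means 95 is a non-residue modulo 109, so n² ≡ 95 (mod 109) is impossible.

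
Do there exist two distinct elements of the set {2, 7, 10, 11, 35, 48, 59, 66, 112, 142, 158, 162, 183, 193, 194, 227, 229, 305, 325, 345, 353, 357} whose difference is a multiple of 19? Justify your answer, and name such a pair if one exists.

2 mod 19 = 2 and 59 mod 19 = 2, so 59 − 2 = 57 = 3·19.

The pair (2, 59) works.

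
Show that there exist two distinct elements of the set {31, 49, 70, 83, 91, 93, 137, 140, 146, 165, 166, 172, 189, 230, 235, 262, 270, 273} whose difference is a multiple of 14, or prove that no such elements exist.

49 and 91 are such a pair.

Both 49 and 91 leave remainder 7 on division by 14; their difference 42 = 3·14 is a multiple of 14.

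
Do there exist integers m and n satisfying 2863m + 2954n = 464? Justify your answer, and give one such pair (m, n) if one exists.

No such integers exist.

Both 2863 and 2954 are divisible by gcd(2863, 2954) = 7, hence so is any combination 2863m + 2954n.
However 464 leaves remainder 2 on division by 7.
Hence no integers m, n satisfy the equation.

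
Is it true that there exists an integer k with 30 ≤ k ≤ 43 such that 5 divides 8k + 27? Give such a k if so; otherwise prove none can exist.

At k = 31 we get 8·31 + 27 = 275, and 275 = 5·55.

k = 31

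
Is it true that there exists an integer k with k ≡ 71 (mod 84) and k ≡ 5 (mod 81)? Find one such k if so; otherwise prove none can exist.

The moduli are not coprime: gcd(84, 81) = 3. Compatibility requires 3 ∣ (5 − 71) = -66, which holds, so solutions exist.
Step through k = 71, 71 + 84, 71 + 2·84, …: the values 71, 155, 239, 323, 407, 491 reduce mod 81 to 71, 74, 77, 80, 2, 5. The value 491 hits 5.
Verify: 491 = 5·84 + 71 and 491 = 6·81 + 5. ✓

k = 491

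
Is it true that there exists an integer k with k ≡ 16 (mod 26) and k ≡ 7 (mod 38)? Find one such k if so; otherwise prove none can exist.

No, no such integer exists.

gcd(26, 38) = 2. If k ≡ 16 (mod 26) and k ≡ 7 (mod 38), then k ≡ 16 (mod 2) and k ≡ 7 (mod 2).
These are incompatible: 16 − 7 = 9 is not divisible by 2.
So no integer satisfies both congruences.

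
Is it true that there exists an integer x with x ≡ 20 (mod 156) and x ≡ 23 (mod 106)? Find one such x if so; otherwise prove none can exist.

gcd(156, 106) = 2. If x ≡ 20 (mod 156) and x ≡ 23 (mod 106), then x ≡ 20 (mod 2) and x ≡ 23 (mod 2).
However 20 ≡ 0 and 23 ≡ 1 (mod 2), and 0 ≠ 1.
Therefore no such x exists.

There is no such integer.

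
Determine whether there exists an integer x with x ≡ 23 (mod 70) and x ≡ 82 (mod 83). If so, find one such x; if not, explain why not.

Since 70 and 83 share no common factor, CRT says the pair of congruences has a solution (unique mod 5810).
Any solution of the first congruence is x = 23 + 70t; substituting into the second, 70t ≡ 82 − 23 ≡ 59 (mod 83).
To invert 70 modulo 83: 83 = 1·70 + 13, 70 = 5·13 + 5, 13 = 2·5 + 3, 5 = 1·3 + 2, 3 = 1·2 + 1, 2 = 2·1 + 0, and unwinding, 1 = 3 − 1·2 = 3 − (5 − 1·3) = −5 + 2·3 = −5 + 2·(13 − 2·5) = 2·13 − 5·5 = 2·13 − 5·(70 − 5·13) = −5·70 + 27·13 = −5·70 + 27·(83 − 1·70) = 27·83 − 32·70. Thus 70⁻¹ ≡ -32 ≡ 51 (mod 83).
Therefore t ≡ 51·59 = 3009 ≡ 21 (mod 83).
Taking t = 21 gives x = 23 + 70·21 = 1493.
Indeed 1493 ≡ 23 (mod 70) and 1493 ≡ 82 (mod 83).

x = 1493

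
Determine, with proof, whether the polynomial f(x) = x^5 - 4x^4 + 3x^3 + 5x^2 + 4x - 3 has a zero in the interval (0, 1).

Yes, f has a root in the interval.

f(0) = -3 and f(1) = 6, which have opposite signs.
f is continuous everywhere (it is a polynomial), in particular on [0, 1].
By the Intermediate Value Theorem, f takes the value 0 somewhere in the open interval.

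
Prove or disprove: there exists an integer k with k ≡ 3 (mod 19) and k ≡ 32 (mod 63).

k = 725

Since 19 and 63 share no common factor, CRT says the pair of congruences has a solution (unique mod 1197).
Write k = 3 + 19t and require 3 + 19t ≡ 32 (mod 63), i.e. 19t ≡ 29 (mod 63).
To invert 19 modulo 63: 63 = 3·19 + 6, 19 = 3·6 + 1, 6 = 6·1 + 0, and unwinding, 1 = 19 − 3·6 = 19 − 3·(63 − 3·19) = −3·63 + 10·19. Thus 19⁻¹ ≡ 10 (mod 63).
Therefore t ≡ 10·29 = 290 ≡ 38 (mod 63).
With t = 38: k = 3 + 19·38 = 725.
Indeed 725 ≡ 3 (mod 19) and 725 ≡ 32 (mod 63).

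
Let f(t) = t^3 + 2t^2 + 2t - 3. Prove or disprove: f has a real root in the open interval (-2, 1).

Such a root exists.

f(-2) = -7 and f(1) = 2, which have opposite signs.
As a polynomial, f is continuous on every closed interval.
By the Intermediate Value Theorem f must vanish at some point of (-2, 1).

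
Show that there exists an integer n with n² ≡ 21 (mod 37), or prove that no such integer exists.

n = 24 works: 24² = 576, and 576 − 21 = 555 = 15·37.

n = 24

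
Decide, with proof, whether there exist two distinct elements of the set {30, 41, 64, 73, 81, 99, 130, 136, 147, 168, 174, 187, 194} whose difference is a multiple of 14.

No, no such pair exists.

Two integers differ by a multiple of 14 exactly when they have the same residue mod 14. The residues are 30↦2, 41↦13, 64↦8, 73↦3, 81↦11, 99↦1, 130↦4, 136↦10, 147↦7, 168↦0, 174↦6, 187↦5, 194↦12.
These 13 residues are pairwise different, hence no difference of two elements is divisible by 14.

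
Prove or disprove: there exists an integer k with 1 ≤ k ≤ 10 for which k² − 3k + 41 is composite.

At k = 5: 5² − 3·5 + 41 = 51 = 3·17, which is composite.

k = 5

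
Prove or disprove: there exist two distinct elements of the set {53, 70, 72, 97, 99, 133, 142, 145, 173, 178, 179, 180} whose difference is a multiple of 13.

Two integers differ by a multiple of 13 exactly when they have the same residue mod 13. The residues are 53↦1, 70↦5, 72↦7, 97↦6, 99↦8, 133↦3, 142↦12, 145↦2, 173↦4, 178↦9, 179↦10, 180↦11.
All 12 residues are distinct, so no two elements differ by a multiple of 13.

No such pair exists.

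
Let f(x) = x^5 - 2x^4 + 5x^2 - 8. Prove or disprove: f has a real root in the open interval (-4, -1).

f(-4) = -1464 and f(-1) = -6, both negative, so a sign-change argument is unavailable; we show f keeps this sign on the whole interval.
Substitute x = -1 − u, where 0 < u < 3 on the interval. Expanding, f(-1 − u) = -u^5 - 7u^4 - 18u^3 - 17u^2 - 3u - 6.
All 6 nonzero coefficients of this polynomial in u are negative; hence for u > 0 the value is a sum of negative terms (the constant -6 among them).
So f is strictly negative on (-4, -1); no root exists in the interval.

No such root exists.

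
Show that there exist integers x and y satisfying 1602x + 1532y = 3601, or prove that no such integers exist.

No, no such integers exist.

Any value of 1602x + 1532y is a multiple of gcd(1602, 1532) = 2.
But 3601 is not a multiple of 2 (it leaves remainder 1).
Therefore 1602x + 1532y = 3601 has no solution in integers.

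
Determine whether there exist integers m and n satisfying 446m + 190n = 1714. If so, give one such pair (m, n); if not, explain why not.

m = 49, n = -106

Every value of 446m + 190n is a multiple of gcd(446, 190) = 2; since 2 ∣ 1714, solutions exist.
Dividing through by 2 reduces the equation to 223m + 95n = 857.
Run the Euclidean algorithm on 223 and 95: 223 = 2·95 + 33, 95 = 2·33 + 29, 33 = 1·29 + 4, 29 = 7·4 + 1, 4 = 4·1 + 0.
Back-substituting, 1 = 29 − 7·4 = 29 − 7·(33 − 1·29) = −7·33 + 8·29 = −7·33 + 8·(95 − 2·33) = 8·95 − 23·33 = 8·95 − 23·(223 − 2·95) = −23·223 + 54·95; that is, 223·(-23) + 95·54 = 1.
Scaling by 857 gives the particular solution (m, n) = (-19711, 46278).
The general solution is m = -19711 + 95k, n = 46278 − 223k; taking k = 208 gives the smaller pair m = 49, n = -106.
Check: 446·49 + 190·(-106) = 21854 − 20140 = 1714. ✓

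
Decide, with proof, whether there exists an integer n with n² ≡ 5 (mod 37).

Apply Euler's criterion with the prime 37: 5 is a quadratic residue iff 5^18 ≡ 1 (mod 37), and a non-residue iff it is ≡ −1.
Squaring successively (mod 37): 5^2 = 25 ≡ 25; 5^4 ≡ 25² = 625 ≡ 33; 5^8 ≡ 33² = 1089 ≡ 16; 5^16 ≡ 16² = 256 ≡ 34.
Since 18 = 16 + 2, 5^18 ≡ 34 · 25; multiplying out mod 37: 34·25 = 850 ≡ 36. Thus 5^18 ≡ 36 ≡ −1 (mod 37).
By Euler's criterion 5 is a quadratic non-residue mod 37: no n satisfies n² ≡ 5 (mod 37).

No such integer exists.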